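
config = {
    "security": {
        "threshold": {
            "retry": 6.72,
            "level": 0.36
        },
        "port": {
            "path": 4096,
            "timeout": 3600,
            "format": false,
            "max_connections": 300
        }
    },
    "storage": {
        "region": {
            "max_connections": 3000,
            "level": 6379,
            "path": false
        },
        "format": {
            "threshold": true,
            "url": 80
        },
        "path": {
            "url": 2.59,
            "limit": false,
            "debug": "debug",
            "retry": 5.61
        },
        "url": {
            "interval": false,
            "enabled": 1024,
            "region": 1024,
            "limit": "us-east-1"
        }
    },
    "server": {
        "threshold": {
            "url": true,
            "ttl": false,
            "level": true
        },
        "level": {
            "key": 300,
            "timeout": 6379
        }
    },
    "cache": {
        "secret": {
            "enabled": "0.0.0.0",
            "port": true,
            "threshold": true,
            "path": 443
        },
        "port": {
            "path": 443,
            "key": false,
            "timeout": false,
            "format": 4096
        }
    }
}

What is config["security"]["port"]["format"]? False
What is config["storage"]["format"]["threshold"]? True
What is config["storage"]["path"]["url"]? 2.59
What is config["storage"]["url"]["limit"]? "us-east-1"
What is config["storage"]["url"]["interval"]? False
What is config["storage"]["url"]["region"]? 1024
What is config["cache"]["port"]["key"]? False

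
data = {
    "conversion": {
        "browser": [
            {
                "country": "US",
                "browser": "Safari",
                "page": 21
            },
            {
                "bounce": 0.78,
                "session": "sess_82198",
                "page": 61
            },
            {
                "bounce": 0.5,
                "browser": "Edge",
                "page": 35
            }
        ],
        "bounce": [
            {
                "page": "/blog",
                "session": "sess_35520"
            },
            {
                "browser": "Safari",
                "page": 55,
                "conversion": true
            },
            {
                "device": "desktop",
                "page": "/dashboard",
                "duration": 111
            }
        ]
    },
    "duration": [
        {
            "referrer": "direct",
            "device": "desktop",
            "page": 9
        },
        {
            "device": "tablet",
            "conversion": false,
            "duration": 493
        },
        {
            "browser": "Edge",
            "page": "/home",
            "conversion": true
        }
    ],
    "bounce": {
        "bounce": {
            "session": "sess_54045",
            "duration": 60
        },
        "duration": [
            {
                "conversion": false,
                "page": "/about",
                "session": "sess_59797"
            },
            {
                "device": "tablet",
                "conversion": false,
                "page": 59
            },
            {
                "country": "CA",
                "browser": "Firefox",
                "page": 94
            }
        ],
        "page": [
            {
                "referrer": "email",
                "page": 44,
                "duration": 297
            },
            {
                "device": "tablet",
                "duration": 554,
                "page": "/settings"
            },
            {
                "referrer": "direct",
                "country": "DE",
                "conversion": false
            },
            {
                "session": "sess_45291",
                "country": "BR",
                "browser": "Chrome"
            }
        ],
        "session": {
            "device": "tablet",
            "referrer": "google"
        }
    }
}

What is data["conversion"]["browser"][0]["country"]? "US"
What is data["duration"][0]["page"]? 9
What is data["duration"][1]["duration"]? 493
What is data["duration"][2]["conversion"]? True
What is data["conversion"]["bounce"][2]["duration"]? 111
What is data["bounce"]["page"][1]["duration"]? 554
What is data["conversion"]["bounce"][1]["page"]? 55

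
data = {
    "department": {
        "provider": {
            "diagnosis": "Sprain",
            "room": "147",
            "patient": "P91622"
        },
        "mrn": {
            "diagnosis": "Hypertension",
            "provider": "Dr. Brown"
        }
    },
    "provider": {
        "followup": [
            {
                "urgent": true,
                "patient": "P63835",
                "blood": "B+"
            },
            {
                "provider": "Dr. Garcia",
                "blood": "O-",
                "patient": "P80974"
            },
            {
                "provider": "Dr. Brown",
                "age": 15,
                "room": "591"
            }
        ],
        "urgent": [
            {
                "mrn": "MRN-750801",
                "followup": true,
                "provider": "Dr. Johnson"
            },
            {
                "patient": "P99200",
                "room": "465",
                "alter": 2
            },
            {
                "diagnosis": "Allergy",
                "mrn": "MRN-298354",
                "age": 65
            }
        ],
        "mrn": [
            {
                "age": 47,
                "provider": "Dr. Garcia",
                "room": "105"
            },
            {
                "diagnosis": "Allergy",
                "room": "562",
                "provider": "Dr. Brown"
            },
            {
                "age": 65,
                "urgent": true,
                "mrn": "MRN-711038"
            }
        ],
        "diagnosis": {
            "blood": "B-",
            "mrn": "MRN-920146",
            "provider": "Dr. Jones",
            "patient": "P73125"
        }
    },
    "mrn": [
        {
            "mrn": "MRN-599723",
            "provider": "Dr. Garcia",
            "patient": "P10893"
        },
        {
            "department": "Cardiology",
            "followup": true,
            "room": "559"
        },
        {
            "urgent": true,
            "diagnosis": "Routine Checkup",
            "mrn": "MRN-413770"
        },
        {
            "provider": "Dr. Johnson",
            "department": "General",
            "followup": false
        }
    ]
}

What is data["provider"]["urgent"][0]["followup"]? True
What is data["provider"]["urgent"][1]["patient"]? "P99200"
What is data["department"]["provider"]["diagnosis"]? "Sprain"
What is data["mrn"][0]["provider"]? "Dr. Garcia"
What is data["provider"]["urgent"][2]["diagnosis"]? "Allergy"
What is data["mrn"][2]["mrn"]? "MRN-413770"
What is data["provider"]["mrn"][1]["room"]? "562"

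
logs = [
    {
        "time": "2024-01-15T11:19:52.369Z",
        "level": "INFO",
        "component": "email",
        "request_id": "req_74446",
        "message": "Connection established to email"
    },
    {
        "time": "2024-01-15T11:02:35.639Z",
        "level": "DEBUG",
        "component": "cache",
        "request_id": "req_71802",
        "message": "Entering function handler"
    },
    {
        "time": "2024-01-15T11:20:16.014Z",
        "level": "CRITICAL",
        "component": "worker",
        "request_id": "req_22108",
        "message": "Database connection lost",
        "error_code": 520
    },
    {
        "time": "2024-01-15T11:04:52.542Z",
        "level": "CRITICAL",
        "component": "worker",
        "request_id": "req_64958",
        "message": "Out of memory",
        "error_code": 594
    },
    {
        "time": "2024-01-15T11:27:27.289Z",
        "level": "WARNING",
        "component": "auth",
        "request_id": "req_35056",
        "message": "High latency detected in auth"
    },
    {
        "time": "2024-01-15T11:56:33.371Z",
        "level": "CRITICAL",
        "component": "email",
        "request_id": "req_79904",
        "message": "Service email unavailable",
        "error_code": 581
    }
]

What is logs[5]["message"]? "Service email unavailable"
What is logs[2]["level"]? "CRITICAL"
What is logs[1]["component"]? "cache"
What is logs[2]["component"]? "worker"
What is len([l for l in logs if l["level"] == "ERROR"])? 0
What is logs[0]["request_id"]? "req_74446"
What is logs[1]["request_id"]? "req_71802"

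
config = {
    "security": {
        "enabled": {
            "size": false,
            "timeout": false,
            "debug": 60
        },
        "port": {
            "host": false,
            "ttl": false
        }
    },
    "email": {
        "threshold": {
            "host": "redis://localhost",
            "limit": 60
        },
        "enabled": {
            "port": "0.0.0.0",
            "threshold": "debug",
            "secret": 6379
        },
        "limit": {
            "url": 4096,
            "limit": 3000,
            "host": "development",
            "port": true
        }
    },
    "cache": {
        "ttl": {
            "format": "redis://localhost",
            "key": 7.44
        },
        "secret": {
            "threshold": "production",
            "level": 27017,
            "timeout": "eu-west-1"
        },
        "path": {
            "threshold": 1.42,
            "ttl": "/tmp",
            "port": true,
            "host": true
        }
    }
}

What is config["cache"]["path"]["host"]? True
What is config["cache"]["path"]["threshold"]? 1.42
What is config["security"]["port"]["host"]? False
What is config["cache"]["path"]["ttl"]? "/tmp"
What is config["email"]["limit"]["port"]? True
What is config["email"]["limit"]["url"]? 4096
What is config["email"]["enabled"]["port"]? "0.0.0.0"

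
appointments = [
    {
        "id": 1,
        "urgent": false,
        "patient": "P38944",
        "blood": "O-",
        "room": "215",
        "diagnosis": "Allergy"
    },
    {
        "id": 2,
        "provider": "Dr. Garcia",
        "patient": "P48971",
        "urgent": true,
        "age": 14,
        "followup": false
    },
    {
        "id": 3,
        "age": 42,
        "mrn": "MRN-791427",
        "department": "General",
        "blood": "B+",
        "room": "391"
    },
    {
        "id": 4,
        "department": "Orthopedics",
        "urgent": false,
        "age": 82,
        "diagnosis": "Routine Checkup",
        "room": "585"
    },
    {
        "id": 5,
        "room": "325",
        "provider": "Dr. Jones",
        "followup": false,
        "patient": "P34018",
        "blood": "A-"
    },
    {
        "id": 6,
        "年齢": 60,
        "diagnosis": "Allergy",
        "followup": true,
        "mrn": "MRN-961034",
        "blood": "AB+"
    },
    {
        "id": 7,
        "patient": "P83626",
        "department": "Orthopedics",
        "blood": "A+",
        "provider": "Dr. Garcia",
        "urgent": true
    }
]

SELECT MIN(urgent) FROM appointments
False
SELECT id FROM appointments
[1, 2, 3, 4, 5, 6, 7]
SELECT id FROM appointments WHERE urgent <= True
[1, 2, 4, 7]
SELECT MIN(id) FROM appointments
1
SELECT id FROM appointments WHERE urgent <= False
[1, 4]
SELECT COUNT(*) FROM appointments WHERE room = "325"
1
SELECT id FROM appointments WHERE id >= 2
[2, 3, 4, 5, 6, 7]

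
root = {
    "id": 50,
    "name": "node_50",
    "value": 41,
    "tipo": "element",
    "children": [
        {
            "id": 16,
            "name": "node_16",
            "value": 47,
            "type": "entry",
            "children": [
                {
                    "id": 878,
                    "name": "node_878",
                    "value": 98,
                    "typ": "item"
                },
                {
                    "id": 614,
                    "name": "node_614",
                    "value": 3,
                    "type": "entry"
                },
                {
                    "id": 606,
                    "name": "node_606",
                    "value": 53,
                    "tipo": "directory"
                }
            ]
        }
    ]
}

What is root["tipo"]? "element"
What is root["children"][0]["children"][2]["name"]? "node_606"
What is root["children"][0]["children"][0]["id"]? 878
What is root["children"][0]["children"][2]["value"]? 53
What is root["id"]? 50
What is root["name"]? "node_50"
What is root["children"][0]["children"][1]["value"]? 3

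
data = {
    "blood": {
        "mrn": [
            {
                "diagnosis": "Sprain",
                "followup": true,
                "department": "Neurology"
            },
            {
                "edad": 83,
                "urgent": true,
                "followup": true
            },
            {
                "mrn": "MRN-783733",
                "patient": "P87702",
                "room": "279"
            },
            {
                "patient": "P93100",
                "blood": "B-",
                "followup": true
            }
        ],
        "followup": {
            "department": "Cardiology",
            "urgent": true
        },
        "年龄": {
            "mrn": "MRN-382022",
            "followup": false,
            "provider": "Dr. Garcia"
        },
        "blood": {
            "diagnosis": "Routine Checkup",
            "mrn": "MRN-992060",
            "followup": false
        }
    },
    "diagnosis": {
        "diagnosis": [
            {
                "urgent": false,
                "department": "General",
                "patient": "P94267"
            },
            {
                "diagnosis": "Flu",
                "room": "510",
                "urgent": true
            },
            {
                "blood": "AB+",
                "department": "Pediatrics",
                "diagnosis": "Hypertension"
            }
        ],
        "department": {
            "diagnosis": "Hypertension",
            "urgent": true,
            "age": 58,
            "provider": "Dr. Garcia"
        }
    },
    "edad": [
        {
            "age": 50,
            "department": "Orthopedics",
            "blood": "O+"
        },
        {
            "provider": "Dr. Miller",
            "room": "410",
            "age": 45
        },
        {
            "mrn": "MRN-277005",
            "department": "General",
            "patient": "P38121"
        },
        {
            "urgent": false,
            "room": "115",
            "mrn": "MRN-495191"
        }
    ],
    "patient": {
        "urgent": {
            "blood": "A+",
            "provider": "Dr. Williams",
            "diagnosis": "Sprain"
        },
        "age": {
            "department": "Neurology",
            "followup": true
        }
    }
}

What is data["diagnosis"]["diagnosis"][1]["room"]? "510"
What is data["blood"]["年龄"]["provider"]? "Dr. Garcia"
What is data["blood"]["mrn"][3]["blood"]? "B-"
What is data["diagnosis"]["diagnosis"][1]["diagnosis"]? "Flu"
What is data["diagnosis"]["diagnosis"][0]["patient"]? "P94267"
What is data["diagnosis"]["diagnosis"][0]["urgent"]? False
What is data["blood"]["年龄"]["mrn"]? "MRN-382022"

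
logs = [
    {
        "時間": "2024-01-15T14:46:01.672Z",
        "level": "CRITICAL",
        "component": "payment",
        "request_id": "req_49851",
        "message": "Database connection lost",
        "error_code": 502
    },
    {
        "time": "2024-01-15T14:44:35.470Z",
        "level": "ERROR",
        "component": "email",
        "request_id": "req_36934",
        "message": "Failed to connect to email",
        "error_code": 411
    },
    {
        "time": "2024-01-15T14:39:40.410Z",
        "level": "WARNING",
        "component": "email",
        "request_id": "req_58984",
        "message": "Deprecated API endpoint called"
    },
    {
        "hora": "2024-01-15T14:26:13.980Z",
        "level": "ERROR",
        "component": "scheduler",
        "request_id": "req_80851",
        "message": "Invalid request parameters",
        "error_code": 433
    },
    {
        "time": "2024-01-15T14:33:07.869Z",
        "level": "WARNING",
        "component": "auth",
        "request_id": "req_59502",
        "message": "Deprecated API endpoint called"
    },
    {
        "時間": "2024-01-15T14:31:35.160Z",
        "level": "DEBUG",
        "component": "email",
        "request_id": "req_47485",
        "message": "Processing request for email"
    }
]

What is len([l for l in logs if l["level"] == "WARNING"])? 2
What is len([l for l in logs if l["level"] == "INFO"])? 0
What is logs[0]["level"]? "CRITICAL"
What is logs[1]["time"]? "2024-01-15T14:44:35.470Z"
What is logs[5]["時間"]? "2024-01-15T14:31:35.160Z"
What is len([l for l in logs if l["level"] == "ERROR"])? 2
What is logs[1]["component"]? "email"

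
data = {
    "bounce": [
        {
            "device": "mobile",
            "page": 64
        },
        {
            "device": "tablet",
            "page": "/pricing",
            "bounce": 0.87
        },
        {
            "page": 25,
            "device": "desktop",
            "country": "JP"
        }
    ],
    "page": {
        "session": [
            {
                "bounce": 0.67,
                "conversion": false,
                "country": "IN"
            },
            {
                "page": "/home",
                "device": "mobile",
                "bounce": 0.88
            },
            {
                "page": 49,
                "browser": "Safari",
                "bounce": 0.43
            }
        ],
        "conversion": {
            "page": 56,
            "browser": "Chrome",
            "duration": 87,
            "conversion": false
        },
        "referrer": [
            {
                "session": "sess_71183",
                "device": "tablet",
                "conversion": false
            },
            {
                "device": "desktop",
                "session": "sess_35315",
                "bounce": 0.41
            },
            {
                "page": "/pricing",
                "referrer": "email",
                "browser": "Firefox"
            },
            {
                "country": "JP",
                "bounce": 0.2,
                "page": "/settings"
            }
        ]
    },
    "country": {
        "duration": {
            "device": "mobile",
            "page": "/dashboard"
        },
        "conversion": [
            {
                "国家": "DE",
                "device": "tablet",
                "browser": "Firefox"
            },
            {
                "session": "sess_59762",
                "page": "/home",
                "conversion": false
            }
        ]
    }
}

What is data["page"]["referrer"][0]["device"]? "tablet"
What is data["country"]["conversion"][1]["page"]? "/home"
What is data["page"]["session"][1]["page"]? "/home"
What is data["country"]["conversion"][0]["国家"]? "DE"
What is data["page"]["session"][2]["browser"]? "Safari"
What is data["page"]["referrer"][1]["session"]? "sess_35315"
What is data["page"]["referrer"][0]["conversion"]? False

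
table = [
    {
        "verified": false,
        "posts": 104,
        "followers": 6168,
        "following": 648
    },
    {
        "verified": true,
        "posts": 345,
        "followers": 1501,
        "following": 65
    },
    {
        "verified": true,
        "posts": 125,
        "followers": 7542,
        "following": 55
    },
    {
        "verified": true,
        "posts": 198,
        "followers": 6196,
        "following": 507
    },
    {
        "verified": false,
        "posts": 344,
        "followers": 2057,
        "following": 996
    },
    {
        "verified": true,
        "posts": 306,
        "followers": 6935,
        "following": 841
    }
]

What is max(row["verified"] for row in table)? True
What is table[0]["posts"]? 104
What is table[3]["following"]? 507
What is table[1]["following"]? 65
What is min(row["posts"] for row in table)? 104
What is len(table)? 6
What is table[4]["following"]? 996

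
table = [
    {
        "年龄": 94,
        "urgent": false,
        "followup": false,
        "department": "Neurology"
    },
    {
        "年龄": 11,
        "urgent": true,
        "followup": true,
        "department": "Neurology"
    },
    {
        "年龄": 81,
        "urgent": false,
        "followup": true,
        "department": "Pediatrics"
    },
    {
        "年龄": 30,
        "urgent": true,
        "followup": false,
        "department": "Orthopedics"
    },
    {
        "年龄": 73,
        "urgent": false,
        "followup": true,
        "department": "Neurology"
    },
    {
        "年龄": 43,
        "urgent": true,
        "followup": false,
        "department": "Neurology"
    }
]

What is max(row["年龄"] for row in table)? 94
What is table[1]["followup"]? True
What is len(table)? 6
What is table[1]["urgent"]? True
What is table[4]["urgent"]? False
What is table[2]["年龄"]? 81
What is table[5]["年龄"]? 43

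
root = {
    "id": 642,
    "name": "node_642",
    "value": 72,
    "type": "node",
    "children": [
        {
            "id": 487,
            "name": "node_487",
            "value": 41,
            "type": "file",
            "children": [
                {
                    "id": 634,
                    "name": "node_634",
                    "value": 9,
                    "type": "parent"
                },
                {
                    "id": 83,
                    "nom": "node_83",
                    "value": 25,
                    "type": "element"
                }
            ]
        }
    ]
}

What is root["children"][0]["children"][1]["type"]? "element"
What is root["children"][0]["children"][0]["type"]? "parent"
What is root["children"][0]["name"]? "node_487"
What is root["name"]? "node_642"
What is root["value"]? 72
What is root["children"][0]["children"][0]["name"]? "node_634"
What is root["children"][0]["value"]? 41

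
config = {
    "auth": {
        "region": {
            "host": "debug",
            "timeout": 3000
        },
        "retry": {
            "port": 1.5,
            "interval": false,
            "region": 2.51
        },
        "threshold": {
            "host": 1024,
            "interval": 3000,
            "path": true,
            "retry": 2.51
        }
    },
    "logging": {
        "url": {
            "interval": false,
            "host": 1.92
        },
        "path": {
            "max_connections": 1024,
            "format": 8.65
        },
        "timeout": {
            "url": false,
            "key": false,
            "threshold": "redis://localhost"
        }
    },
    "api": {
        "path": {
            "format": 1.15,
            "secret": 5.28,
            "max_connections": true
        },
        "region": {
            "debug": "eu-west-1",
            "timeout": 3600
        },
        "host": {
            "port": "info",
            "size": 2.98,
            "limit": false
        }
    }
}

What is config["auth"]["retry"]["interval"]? False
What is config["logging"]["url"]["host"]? 1.92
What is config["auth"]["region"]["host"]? "debug"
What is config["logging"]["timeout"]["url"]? False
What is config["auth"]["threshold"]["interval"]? 3000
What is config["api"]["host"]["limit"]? False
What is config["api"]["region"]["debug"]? "eu-west-1"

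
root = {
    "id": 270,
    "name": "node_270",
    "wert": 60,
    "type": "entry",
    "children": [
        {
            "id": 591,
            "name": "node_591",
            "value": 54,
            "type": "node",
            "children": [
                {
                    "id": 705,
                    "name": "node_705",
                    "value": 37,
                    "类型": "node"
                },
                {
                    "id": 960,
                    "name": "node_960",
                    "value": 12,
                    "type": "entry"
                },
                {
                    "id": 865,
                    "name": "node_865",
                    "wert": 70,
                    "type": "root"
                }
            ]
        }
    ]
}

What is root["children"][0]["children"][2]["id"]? 865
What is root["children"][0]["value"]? 54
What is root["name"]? "node_270"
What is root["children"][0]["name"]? "node_591"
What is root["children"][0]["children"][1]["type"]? "entry"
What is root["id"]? 270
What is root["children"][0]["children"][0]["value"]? 37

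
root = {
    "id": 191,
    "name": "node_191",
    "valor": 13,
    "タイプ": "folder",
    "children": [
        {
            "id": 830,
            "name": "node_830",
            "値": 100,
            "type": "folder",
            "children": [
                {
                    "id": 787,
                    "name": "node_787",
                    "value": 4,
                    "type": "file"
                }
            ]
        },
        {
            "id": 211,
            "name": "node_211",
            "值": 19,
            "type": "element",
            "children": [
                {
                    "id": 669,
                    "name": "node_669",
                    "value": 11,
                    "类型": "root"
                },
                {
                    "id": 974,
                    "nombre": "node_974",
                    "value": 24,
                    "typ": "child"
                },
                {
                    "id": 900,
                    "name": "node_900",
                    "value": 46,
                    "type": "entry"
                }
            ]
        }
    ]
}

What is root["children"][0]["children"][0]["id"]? 787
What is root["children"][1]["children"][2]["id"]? 900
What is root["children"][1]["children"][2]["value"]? 46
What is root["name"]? "node_191"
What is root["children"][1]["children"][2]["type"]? "entry"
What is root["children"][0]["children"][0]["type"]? "file"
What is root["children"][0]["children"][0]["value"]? 4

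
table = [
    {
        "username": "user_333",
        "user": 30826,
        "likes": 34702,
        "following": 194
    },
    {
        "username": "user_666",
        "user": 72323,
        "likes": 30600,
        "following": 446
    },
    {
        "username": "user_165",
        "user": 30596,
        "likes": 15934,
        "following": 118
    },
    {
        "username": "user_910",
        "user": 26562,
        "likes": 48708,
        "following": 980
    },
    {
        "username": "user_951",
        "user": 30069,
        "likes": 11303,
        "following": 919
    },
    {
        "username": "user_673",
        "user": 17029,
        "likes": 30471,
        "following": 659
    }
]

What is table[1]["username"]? "user_666"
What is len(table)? 6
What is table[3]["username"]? "user_910"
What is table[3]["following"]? 980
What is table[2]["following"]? 118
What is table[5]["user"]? 17029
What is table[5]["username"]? "user_673"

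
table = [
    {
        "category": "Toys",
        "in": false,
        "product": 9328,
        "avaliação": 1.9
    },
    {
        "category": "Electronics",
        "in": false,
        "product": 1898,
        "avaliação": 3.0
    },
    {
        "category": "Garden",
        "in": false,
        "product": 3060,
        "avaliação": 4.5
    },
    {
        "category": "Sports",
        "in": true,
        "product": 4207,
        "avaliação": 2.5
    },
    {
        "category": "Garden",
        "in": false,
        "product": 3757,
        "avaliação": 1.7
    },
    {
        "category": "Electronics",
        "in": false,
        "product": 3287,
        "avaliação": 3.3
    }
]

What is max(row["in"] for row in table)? True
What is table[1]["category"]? "Electronics"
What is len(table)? 6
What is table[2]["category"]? "Garden"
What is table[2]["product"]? 3060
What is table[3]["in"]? True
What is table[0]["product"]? 9328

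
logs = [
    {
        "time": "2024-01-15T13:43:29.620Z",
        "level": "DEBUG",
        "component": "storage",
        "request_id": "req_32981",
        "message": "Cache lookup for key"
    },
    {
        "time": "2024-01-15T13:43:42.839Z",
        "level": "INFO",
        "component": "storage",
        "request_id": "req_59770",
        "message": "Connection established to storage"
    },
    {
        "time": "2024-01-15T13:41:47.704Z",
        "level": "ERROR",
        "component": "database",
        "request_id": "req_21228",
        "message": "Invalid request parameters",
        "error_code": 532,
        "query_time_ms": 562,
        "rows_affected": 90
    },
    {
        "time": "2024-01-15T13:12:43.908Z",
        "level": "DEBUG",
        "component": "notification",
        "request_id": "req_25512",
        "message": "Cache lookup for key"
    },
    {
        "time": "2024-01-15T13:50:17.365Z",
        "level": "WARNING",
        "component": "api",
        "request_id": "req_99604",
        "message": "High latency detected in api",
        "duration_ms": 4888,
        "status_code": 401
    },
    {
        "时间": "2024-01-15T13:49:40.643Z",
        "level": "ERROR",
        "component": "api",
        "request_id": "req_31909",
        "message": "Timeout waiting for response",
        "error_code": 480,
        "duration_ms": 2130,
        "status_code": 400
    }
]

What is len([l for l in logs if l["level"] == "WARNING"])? 1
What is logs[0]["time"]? "2024-01-15T13:43:29.620Z"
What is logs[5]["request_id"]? "req_31909"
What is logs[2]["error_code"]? 532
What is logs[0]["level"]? "DEBUG"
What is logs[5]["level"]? "ERROR"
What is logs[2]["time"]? "2024-01-15T13:41:47.704Z"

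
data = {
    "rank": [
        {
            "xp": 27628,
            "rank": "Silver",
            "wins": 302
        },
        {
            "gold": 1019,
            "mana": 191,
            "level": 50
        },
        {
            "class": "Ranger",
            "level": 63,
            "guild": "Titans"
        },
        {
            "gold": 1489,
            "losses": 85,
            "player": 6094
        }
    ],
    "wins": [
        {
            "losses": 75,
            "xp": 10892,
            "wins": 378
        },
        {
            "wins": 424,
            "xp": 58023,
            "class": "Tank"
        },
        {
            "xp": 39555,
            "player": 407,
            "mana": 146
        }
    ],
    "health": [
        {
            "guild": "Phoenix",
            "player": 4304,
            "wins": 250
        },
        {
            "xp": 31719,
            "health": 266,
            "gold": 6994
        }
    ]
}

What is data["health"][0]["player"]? 4304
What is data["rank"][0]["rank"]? "Silver"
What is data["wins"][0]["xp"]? 10892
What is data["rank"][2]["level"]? 63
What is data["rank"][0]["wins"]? 302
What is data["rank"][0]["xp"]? 27628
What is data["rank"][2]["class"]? "Ranger"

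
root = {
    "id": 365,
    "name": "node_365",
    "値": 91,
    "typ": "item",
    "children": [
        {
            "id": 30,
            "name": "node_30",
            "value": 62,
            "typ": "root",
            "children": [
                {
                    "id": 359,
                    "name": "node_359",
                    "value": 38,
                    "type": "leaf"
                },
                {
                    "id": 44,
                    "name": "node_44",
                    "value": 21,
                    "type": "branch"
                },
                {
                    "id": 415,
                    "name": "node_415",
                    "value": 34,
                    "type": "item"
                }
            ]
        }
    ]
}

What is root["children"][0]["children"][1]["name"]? "node_44"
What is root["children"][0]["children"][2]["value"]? 34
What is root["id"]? 365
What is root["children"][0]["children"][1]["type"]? "branch"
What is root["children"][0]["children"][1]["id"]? 44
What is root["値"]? 91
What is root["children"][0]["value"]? 62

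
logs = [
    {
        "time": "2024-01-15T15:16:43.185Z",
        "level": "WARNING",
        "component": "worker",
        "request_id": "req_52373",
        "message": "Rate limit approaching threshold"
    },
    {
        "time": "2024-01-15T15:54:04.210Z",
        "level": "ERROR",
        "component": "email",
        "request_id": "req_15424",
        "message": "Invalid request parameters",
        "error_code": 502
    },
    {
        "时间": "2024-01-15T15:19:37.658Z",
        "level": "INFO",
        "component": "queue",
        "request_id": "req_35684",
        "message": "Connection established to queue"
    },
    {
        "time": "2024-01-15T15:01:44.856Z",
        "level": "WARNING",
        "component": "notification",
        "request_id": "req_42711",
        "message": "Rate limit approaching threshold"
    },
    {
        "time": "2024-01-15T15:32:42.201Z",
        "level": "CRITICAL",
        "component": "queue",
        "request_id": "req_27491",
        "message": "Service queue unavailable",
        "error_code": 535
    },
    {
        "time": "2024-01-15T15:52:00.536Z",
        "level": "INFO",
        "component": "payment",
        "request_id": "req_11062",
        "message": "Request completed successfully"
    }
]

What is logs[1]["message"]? "Invalid request parameters"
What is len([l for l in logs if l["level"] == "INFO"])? 2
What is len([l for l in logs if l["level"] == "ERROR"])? 1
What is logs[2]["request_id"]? "req_35684"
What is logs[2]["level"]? "INFO"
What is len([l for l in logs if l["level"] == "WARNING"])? 2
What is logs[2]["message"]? "Connection established to queue"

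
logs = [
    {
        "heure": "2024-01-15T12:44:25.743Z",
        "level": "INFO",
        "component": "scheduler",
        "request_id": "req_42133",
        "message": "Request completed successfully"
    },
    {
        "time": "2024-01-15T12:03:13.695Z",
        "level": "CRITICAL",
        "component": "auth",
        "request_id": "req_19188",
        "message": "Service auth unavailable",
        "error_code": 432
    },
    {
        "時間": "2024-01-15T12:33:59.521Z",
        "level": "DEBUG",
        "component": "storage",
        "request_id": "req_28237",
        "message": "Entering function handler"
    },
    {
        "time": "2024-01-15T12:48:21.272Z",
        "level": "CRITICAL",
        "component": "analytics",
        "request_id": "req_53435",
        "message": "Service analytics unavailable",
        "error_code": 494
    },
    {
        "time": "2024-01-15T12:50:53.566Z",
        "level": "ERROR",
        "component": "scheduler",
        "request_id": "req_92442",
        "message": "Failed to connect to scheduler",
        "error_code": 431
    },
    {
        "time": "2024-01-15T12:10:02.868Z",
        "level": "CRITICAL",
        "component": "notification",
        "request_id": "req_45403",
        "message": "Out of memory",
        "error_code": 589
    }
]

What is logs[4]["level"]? "ERROR"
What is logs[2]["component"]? "storage"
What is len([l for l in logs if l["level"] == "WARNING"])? 0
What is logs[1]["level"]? "CRITICAL"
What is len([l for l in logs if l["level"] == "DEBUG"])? 1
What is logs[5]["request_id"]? "req_45403"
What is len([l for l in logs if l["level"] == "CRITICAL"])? 3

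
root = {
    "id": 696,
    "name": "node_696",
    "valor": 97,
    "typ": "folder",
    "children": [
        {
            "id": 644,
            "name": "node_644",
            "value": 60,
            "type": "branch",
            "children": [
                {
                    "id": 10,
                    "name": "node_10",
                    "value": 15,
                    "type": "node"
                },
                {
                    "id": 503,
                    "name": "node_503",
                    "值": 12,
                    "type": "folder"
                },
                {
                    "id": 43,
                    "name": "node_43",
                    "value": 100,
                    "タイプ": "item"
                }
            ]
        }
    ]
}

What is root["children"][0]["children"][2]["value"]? 100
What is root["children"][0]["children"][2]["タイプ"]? "item"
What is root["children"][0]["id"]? 644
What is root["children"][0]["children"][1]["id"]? 503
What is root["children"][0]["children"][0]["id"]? 10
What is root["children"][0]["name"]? "node_644"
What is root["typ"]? "folder"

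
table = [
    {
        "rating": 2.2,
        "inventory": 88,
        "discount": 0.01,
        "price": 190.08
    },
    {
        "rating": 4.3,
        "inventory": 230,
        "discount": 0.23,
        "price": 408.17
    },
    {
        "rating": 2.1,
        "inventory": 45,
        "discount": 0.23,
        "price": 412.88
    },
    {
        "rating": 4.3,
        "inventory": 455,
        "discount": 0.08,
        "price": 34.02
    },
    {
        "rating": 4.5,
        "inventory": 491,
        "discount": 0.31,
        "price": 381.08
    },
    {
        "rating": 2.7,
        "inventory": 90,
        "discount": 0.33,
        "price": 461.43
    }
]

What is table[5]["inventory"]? 90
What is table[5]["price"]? 461.43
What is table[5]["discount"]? 0.33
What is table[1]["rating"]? 4.3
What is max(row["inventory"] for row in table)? 491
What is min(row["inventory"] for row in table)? 45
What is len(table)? 6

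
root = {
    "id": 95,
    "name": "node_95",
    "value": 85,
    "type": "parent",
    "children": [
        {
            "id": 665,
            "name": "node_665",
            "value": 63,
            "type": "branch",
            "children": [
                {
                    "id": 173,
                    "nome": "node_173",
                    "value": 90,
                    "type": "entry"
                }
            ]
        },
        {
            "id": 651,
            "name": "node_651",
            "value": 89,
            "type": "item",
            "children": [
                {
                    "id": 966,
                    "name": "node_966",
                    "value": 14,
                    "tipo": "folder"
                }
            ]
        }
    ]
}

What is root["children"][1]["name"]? "node_651"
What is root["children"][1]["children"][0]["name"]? "node_966"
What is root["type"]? "parent"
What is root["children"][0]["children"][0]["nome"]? "node_173"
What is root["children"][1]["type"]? "item"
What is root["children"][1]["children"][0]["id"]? 966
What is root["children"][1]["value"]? 89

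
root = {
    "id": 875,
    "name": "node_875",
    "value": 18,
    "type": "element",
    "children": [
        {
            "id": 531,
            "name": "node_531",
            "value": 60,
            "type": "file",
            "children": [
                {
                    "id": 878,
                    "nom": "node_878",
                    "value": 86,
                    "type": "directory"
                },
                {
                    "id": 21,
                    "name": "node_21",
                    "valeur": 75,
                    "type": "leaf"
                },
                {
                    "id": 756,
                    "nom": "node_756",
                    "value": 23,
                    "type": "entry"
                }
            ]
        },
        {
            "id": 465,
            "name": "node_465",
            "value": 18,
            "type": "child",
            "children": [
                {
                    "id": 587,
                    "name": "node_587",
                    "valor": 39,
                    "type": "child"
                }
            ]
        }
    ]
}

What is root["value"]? 18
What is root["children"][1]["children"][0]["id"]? 587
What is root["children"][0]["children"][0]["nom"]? "node_878"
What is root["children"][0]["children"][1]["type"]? "leaf"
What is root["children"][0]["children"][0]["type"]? "directory"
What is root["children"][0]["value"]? 60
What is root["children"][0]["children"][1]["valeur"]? 75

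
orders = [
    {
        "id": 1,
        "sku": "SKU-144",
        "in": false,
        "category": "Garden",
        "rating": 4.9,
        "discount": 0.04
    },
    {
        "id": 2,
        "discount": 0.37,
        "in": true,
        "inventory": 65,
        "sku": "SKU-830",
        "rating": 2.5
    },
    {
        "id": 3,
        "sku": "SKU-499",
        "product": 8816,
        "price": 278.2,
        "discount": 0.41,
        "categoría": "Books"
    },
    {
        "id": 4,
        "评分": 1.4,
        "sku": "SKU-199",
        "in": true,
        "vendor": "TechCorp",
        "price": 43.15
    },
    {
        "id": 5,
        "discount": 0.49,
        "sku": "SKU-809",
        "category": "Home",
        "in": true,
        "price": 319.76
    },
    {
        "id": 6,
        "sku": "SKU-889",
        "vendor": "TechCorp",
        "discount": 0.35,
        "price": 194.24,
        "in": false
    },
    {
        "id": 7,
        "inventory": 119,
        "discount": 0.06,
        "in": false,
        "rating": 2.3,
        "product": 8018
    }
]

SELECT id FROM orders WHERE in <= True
[1, 2, 4, 5, 6, 7]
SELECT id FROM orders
[1, 2, 3, 4, 5, 6, 7]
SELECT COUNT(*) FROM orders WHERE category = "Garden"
1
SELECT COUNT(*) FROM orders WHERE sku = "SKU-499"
1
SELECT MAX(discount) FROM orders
0.49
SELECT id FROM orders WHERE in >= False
[1, 2, 4, 5, 6, 7]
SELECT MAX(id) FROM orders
7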